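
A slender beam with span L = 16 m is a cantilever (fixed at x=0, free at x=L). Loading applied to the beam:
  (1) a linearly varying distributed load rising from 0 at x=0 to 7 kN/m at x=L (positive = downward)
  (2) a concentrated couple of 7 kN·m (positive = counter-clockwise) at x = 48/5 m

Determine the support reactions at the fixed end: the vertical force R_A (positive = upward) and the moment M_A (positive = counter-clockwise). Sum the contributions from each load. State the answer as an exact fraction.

Load 1 — triangular load w₀=7 kN/m (0→w₀ over full span):
  R_A = w₀L/2 = 7·16/2 = 56 kN
  M_A = w₀L²/3 = 7·16²/3 = 1792/3 kN·m
Load 2 — applied couple M₀=7 kN·m at a=48/5 m (b=L-a=32/5):
  R_A = 0 kN
  M_A = -M₀ = -7 kN·m
Superposition: R_A = 56 kN, M_A = 1771/3 kN·m

R_A = 56 kN, M_A = 1771/3 kN·m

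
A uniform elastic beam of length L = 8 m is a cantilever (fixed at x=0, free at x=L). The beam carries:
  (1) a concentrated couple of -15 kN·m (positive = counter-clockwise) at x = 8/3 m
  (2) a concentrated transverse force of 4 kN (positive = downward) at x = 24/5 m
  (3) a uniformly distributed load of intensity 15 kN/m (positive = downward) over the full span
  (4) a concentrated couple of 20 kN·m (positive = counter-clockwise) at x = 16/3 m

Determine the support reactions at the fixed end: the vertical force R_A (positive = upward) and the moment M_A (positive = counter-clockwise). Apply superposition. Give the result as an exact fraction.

R_A = 124 kN, M_A = 2471/5 kN·m

Load 1 — applied couple M₀=-15 kN·m at a=8/3 m (b=L-a=16/3):
  R_A = 0 kN
  M_A = -M₀ = -(-15) = 15 kN·m
Load 2 — point force P=4 kN at a=24/5 m (b=L-a=16/5):
  R_A = P = 4 kN
  M_A = Pa = 4·(24/5) = 96/5 kN·m
Load 3 — uniform load w=15 kN/m over full span:
  R_A = wL = 15·8 = 120 kN
  M_A = wL²/2 = 15·8²/2 = 480 kN·m
Load 4 — applied couple M₀=20 kN·m at a=16/3 m (b=L-a=8/3):
  R_A = 0 kN
  M_A = -M₀ = -20 kN·m
Superposition: R_A = 124 kN, M_A = 2471/5 kN·m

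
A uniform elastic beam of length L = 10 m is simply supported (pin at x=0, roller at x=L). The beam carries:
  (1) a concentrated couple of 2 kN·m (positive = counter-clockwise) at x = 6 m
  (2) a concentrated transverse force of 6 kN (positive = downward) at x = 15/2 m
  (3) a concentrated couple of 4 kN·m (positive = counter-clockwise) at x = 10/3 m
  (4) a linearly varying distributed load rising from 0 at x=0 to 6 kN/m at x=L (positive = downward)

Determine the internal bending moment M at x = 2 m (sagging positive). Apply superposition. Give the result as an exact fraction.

Load 1 — applied couple M₀=2 kN·m at a=6 m (b=L-a=4):
  M_1 = M₀x/L  [x≤a] = 2·2/10 = 2/5 kN·m
Load 2 — point force P=6 kN at a=15/2 m (b=L-a=5/2):
  M_2 = Pbx/L  [x≤a] = 6·(5/2)·2/10 = 3 kN·m
Load 3 — applied couple M₀=4 kN·m at a=10/3 m (b=L-a=20/3):
  M_3 = M₀x/L  [x≤a] = 4·2/10 = 4/5 kN·m
Load 4 — triangular load w₀=6 kN/m (0→w₀ over full span):
  M_4 = w₀Lx/6 - w₀x³/(6L) = 6·10·2/6 - 6·2³/(6·10) = 96/5 kN·m
Superposition: M = Σ M_i = 117/5 kN·m ≈ 23.400000 kN·m

M(2) = 117/5 kN·m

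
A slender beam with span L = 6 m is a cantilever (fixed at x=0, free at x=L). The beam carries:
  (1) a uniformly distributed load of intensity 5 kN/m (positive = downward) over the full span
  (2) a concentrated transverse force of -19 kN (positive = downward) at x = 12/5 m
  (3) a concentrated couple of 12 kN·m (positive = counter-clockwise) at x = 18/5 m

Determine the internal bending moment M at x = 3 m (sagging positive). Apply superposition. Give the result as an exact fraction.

Load 1 — uniform load w=5 kN/m over full span:
  M_1 = -w(L-x)²/2 = -5·(6-3)²/2 = -45/2 kN·m
Load 2 — point force P=-19 kN at a=12/5 m (b=L-a=18/5):
  M_2 = 0  [x>a] = 0 kN·m
Load 3 — applied couple M₀=12 kN·m at a=18/5 m (b=L-a=12/5):
  M_3 = M₀  [x≤a] = 12 = 12 kN·m
Superposition: M = Σ M_i = -21/2 kN·m ≈ -10.500000 kN·m

M(3) = -21/2 kN·m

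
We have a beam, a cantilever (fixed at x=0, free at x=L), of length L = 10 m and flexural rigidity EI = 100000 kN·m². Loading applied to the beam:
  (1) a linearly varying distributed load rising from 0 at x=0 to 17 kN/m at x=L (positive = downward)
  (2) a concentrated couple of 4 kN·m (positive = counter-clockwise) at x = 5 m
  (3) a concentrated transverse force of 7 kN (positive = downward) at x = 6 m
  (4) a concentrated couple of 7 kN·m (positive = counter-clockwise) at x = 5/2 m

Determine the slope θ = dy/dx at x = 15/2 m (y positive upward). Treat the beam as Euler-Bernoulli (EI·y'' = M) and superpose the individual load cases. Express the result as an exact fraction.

θ(15/2) = -556031/25600000 rad

Load 1 — triangular load w₀=17 kN/m (0→w₀ over full span):
  θ_1 = (w₀Lx²/4-w₀L²x/3-w₀x⁴/(24L))/EI = (17·10·(15/2)²/4-17·10²·(15/2)/3-17·(15/2)⁴/(24·10))/100000 = -4267/204800 rad
Load 2 — applied couple M₀=4 kN·m at a=5 m (b=L-a=5):
  θ_2 = M₀a/EI  [x>a] = 4·5/100000 = 1/5000 rad
Load 3 — point force P=7 kN at a=6 m (b=L-a=4):
  θ_3 = -Pa²/(2EI)  [x>a] = -7·6²/(2·100000) = -63/50000 rad
Load 4 — applied couple M₀=7 kN·m at a=5/2 m (b=L-a=15/2):
  θ_4 = M₀a/EI  [x>a] = 7·(5/2)/100000 = 7/40000 rad
Superposition: θ = Σ θ_i = -556031/25600000 rad ≈ -0.021720 rad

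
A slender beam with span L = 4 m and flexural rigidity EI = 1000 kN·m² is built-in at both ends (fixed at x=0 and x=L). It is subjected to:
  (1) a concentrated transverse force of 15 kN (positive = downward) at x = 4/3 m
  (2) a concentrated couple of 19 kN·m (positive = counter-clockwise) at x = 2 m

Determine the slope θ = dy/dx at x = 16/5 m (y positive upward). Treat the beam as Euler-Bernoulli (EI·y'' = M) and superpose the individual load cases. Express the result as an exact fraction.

Load 1 — point force P=15 kN at a=4/3 m (b=L-a=8/3):
  θ_1 = Pa²(L-x)(2bL-(3b+a)(L-x))/(2L³EI)  [x>a] = 15·(4/3)²·(4-(16/5))·(2·(8/3)·4-(3·(8/3)+(4/3))·(4-(16/5)))/(2·4³·1000) = 13/5625 rad
Load 2 — applied couple M₀=19 kN·m at a=2 m (b=L-a=2):
  θ_2 = (R_Ax²/2 - M_Ax - M₀(x-a))/EI  [x>a] with R_A=57/8, M_A=19/4 = ((57/8)·(16/5)²/2 - (19/4)·(16/5) - 19·((16/5)-2))/1000 = -19/12500 rad
Superposition: θ = Σ θ_i = 89/112500 rad ≈ 0.000791 rad

θ(16/5) = 89/112500 rad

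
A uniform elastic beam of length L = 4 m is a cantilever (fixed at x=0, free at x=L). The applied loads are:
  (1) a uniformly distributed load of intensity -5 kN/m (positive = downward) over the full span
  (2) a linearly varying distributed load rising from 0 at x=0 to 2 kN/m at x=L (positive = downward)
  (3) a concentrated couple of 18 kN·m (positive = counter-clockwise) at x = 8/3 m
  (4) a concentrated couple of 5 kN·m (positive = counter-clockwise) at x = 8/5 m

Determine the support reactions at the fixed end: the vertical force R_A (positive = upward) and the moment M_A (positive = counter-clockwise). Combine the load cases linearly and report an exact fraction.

Load 1 — uniform load w=-5 kN/m over full span:
  R_A = wL = (-5)·4 = -20 kN
  M_A = wL²/2 = (-5)·4²/2 = -40 kN·m
Load 2 — triangular load w₀=2 kN/m (0→w₀ over full span):
  R_A = w₀L/2 = 2·4/2 = 4 kN
  M_A = w₀L²/3 = 2·4²/3 = 32/3 kN·m
Load 3 — applied couple M₀=18 kN·m at a=8/3 m (b=L-a=4/3):
  R_A = 0 kN
  M_A = -M₀ = -18 kN·m
Load 4 — applied couple M₀=5 kN·m at a=8/5 m (b=L-a=12/5):
  R_A = 0 kN
  M_A = -M₀ = -5 kN·m
Superposition: R_A = -16 kN, M_A = -157/3 kN·m

R_A = -16 kN, M_A = -157/3 kN·m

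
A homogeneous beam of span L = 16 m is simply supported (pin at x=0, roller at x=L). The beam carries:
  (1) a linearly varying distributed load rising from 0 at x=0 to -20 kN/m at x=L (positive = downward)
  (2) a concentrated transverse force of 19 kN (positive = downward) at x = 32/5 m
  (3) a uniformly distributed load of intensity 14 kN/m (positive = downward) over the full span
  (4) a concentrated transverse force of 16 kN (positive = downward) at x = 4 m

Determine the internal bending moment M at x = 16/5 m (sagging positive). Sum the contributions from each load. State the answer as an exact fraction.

M(16/5) = 4944/25 kN·m

Load 1 — triangular load w₀=-20 kN/m (0→w₀ over full span):
  M_1 = w₀Lx/6 - w₀x³/(6L) = (-20)·16·(16/5)/6 - (-20)·(16/5)³/(6·16) = -4096/25 kN·m
Load 2 — point force P=19 kN at a=32/5 m (b=L-a=48/5):
  M_2 = Pbx/L  [x≤a] = 19·(48/5)·(16/5)/16 = 912/25 kN·m
Load 3 — uniform load w=14 kN/m over full span:
  M_3 = wx(L-x)/2 = 14·(16/5)·(16-(16/5))/2 = 7168/25 kN·m
Load 4 — point force P=16 kN at a=4 m (b=L-a=12):
  M_4 = Pbx/L  [x≤a] = 16·12·(16/5)/16 = 192/5 kN·m
Superposition: M = Σ M_i = 4944/25 kN·m ≈ 197.760000 kN·m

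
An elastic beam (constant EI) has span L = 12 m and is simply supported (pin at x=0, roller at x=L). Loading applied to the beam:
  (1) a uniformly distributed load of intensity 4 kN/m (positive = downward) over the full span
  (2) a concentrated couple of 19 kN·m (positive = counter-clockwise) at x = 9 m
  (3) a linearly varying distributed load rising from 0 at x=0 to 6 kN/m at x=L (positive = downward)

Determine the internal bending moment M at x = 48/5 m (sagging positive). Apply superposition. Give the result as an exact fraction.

Load 1 — uniform load w=4 kN/m over full span:
  M_1 = wx(L-x)/2 = 4·(48/5)·(12-(48/5))/2 = 1152/25 kN·m
Load 2 — applied couple M₀=19 kN·m at a=9 m (b=L-a=3):
  M_2 = M₀x/L - M₀  [x>a] = 19·(48/5)/12 - 19 = -19/5 kN·m
Load 3 — triangular load w₀=6 kN/m (0→w₀ over full span):
  M_3 = w₀Lx/6 - w₀x³/(6L) = 6·12·(48/5)/6 - 6·(48/5)³/(6·12) = 5184/125 kN·m
Superposition: M = Σ M_i = 10469/125 kN·m ≈ 83.752000 kN·m

M(48/5) = 10469/125 kN·m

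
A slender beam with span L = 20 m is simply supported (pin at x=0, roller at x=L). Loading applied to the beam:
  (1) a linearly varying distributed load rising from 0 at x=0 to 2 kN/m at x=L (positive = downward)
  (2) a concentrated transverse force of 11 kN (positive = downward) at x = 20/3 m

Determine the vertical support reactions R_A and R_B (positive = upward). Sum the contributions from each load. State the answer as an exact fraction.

Load 1 — triangular load w₀=2 kN/m (0→w₀ over full span):
  R_A = w₀L/6 = 2·20/6 = 20/3 kN
  R_B = w₀L/3 = 2·20/3 = 40/3 kN
Load 2 — point force P=11 kN at a=20/3 m (b=L-a=40/3):
  R_A = Pb/L = 11·(40/3)/20 = 22/3 kN
  R_B = Pa/L = 11·(20/3)/20 = 11/3 kN
Superposition: R_A = 14 kN, R_B = 17 kN

R_A = 14 kN, R_B = 17 kN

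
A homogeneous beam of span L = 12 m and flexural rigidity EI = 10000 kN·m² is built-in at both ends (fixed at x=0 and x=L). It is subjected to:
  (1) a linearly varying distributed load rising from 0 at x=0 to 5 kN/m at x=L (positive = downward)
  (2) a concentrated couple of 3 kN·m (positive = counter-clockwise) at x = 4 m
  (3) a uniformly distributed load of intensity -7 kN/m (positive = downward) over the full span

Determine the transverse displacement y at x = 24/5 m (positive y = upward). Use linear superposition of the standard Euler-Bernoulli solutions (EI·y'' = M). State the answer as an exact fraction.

y(24/5) = 91449/3906250 m

Load 1 — triangular load w₀=5 kN/m (0→w₀ over full span):
  y_1 = -w₀x²(L-x)²(x+2L)/(120LEI) = -5·(24/5)²·(12-(24/5))²·((24/5)+2·12)/(120·12·10000) = -23328/1953125 m
Load 2 — applied couple M₀=3 kN·m at a=4 m (b=L-a=8):
  y_2 = (R_Ax³/6 - M_Ax²/2 - M₀(x-a)²/2)/EI  [x>a] with R_A=1/3, M_A=0 = ((1/3)·(24/5)³/6 - 0·(24/5)²/2 - 3·((24/5)-4)²/2)/10000 = 81/156250 m
Load 3 — uniform load w=-7 kN/m over full span:
  y_3 = -wx²(L-x)²/(24EI) = -(-7)·(24/5)²·(12-(24/5))²/(24·10000) = 13608/390625 m
Superposition: y = Σ y_i = 91449/3906250 m ≈ 0.023411 m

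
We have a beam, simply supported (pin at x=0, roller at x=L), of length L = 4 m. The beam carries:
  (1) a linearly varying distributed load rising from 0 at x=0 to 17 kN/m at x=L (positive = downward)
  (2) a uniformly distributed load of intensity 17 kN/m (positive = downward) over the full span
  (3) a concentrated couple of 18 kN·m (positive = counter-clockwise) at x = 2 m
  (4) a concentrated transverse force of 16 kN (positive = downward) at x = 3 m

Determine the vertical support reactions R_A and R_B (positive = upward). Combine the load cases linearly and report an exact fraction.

R_A = 323/6 kN, R_B = 385/6 kN

Load 1 — triangular load w₀=17 kN/m (0→w₀ over full span):
  R_A = w₀L/6 = 17·4/6 = 34/3 kN
  R_B = w₀L/3 = 17·4/3 = 68/3 kN
Load 2 — uniform load w=17 kN/m over full span:
  R_A = wL/2 = 17·4/2 = 34 kN
  R_B = wL/2 = 17·4/2 = 34 kN
Load 3 — applied couple M₀=18 kN·m at a=2 m (b=L-a=2):
  R_A = M₀/L = 18/4 = 9/2 kN
  R_B = -M₀/L = -18/4 = -9/2 kN
Load 4 — point force P=16 kN at a=3 m (b=L-a=1):
  R_A = Pb/L = 16·1/4 = 4 kN
  R_B = Pa/L = 16·3/4 = 12 kN
Superposition: R_A = 323/6 kN, R_B = 385/6 kN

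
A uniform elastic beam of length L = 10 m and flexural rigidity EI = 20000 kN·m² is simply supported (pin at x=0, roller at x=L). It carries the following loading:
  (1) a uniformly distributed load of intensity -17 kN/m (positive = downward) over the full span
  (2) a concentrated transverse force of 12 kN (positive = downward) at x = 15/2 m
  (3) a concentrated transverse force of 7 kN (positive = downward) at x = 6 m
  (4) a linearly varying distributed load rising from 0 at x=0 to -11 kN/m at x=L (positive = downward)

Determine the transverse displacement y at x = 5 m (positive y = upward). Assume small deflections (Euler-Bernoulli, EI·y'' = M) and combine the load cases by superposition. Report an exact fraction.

y(5) = 125767/960000 m

Load 1 — uniform load w=-17 kN/m over full span:
  y_1 = -wx(L³-2Lx²+x³)/(24EI) = -(-17)·5·(10³-2·10·5²+5³)/(24·20000) = 85/768 m
Load 2 — point force P=12 kN at a=15/2 m (b=L-a=5/2):
  y_2 = -Pbx(L²-b²-x²)/(6LEI)  [x≤a] = -12·(5/2)·5·(10²-(5/2)²-5²)/(6·10·20000) = -11/1280 m
Load 3 — point force P=7 kN at a=6 m (b=L-a=4):
  y_3 = -Pbx(L²-b²-x²)/(6LEI)  [x≤a] = -7·4·5·(10²-4²-5²)/(6·10·20000) = -413/60000 m
Load 4 — triangular load w₀=-11 kN/m (0→w₀ over full span):
  y_4 = -w₀x(7L⁴-10L²x²+3x⁴)/(360LEI) = -(-11)·5·(7·10⁴-10·10²·5²+3·5⁴)/(360·10·20000) = 55/1536 m
Superposition: y = Σ y_i = 125767/960000 m ≈ 0.131007 m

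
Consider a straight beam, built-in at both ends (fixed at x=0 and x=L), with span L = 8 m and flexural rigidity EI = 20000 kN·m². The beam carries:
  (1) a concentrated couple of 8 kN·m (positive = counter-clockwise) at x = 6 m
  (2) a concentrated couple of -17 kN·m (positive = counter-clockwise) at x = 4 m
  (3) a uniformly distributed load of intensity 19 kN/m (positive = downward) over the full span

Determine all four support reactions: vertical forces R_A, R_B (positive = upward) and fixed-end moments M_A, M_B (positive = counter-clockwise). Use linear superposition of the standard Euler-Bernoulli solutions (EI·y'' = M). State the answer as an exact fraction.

Load 1 — applied couple M₀=8 kN·m at a=6 m (b=L-a=2):
  R_A = 6M₀ab/L³ = 6·8·6·2/8³ = 9/8 kN
  M_A = M₀b(2a-b)/L² = 8·2·(2·6-2)/8² = 5/2 kN·m
  R_B = -6M₀ab/L³ = -6·8·6·2/8³ = -9/8 kN
  M_B = M₀a(2b-a)/L² = 8·6·(2·2-6)/8² = -3/2 kN·m
Load 2 — applied couple M₀=-17 kN·m at a=4 m (b=L-a=4):
  R_A = 6M₀ab/L³ = 6·(-17)·4·4/8³ = -51/16 kN
  M_A = M₀b(2a-b)/L² = (-17)·4·(2·4-4)/8² = -17/4 kN·m
  R_B = -6M₀ab/L³ = -6·(-17)·4·4/8³ = 51/16 kN
  M_B = M₀a(2b-a)/L² = (-17)·4·(2·4-4)/8² = -17/4 kN·m
Load 3 — uniform load w=19 kN/m over full span:
  R_A = wL/2 = 19·8/2 = 76 kN
  M_A = wL²/12 = 19·8²/12 = 304/3 kN·m
  R_B = wL/2 = 19·8/2 = 76 kN
  M_B = -wL²/12 = -19·8²/12 = -304/3 kN·m
Superposition: R_A = 1183/16 kN, M_A = 1195/12 kN·m, R_B = 1249/16 kN, M_B = -1285/12 kN·m

R_A = 1183/16 kN, M_A = 1195/12 kN·m, R_B = 1249/16 kN, M_B = -1285/12 kN·m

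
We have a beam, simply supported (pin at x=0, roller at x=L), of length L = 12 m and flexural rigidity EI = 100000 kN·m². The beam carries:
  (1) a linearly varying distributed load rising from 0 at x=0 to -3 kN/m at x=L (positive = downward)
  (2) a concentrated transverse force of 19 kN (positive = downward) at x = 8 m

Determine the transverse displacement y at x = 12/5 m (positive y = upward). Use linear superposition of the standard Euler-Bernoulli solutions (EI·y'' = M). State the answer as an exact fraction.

Load 1 — triangular load w₀=-3 kN/m (0→w₀ over full span):
  y_1 = -w₀x(7L⁴-10L²x²+3x⁴)/(360LEI) = -(-3)·(12/5)·(7·12⁴-10·12²·(12/5)²+3·(12/5)⁴)/(360·12·100000) = 111456/48828125 m
Load 2 — point force P=19 kN at a=8 m (b=L-a=4):
  y_2 = -Pbx(L²-b²-x²)/(6LEI)  [x≤a] = -19·4·(12/5)·(12²-4²-(12/5)²)/(6·12·100000) = -3629/1171875 m
Superposition: y = Σ y_i = -119257/146484375 m ≈ -0.000814 m

y(12/5) = -119257/146484375 m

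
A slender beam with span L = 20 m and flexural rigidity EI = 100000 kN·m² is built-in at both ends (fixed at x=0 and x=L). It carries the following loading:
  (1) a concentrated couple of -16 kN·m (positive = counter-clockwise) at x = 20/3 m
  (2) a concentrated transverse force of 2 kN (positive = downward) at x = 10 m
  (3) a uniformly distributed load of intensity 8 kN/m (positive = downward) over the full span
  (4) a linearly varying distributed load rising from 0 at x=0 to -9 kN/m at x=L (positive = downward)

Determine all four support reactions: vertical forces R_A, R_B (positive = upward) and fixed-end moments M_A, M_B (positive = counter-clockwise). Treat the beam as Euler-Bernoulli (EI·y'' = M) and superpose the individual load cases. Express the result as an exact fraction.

Load 1 — applied couple M₀=-16 kN·m at a=20/3 m (b=L-a=40/3):
  R_A = 6M₀ab/L³ = 6·(-16)·(20/3)·(40/3)/20³ = -16/15 kN
  M_A = M₀b(2a-b)/L² = (-16)·(40/3)·(2·(20/3)-(40/3))/20² = 0 kN·m
  R_B = -6M₀ab/L³ = -6·(-16)·(20/3)·(40/3)/20³ = 16/15 kN
  M_B = M₀a(2b-a)/L² = (-16)·(20/3)·(2·(40/3)-(20/3))/20² = -16/3 kN·m
Load 2 — point force P=2 kN at a=10 m (b=L-a=10):
  R_A = Pb²(3a+b)/L³ = 2·10²·(3·10+10)/20³ = 1 kN
  M_A = Pab²/L² = 2·10·10²/20² = 5 kN·m
  R_B = Pa²(a+3b)/L³ = 2·10²·(10+3·10)/20³ = 1 kN
  M_B = -Pa²b/L² = -2·10²·10/20² = -5 kN·m
Load 3 — uniform load w=8 kN/m over full span:
  R_A = wL/2 = 8·20/2 = 80 kN
  M_A = wL²/12 = 8·20²/12 = 800/3 kN·m
  R_B = wL/2 = 8·20/2 = 80 kN
  M_B = -wL²/12 = -8·20²/12 = -800/3 kN·m
Load 4 — triangular load w₀=-9 kN/m (0→w₀ over full span):
  R_A = 3w₀L/20 = 3·(-9)·20/20 = -27 kN
  M_A = w₀L²/30 = (-9)·20²/30 = -120 kN·m
  R_B = 7w₀L/20 = 7·(-9)·20/20 = -63 kN
  M_B = -w₀L²/20 = -(-9)·20²/20 = 180 kN·m
Superposition: R_A = 794/15 kN, M_A = 455/3 kN·m, R_B = 286/15 kN, M_B = -97 kN·m

R_A = 794/15 kN, M_A = 455/3 kN·m, R_B = 286/15 kN, M_B = -97 kN·m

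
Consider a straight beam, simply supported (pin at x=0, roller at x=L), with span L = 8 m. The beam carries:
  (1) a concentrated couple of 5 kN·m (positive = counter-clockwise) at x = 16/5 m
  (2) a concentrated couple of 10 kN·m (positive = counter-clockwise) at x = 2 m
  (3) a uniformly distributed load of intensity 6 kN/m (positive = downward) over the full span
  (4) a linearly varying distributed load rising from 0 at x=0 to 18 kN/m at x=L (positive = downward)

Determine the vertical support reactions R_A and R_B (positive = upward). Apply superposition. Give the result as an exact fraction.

R_A = 399/8 kN, R_B = 561/8 kN

Load 1 — applied couple M₀=5 kN·m at a=16/5 m (b=L-a=24/5):
  R_A = M₀/L = 5/8 kN
  R_B = -M₀/L = -5/8 kN
Load 2 — applied couple M₀=10 kN·m at a=2 m (b=L-a=6):
  R_A = M₀/L = 10/8 = 5/4 kN
  R_B = -M₀/L = -10/8 = -5/4 kN
Load 3 — uniform load w=6 kN/m over full span:
  R_A = wL/2 = 6·8/2 = 24 kN
  R_B = wL/2 = 6·8/2 = 24 kN
Load 4 — triangular load w₀=18 kN/m (0→w₀ over full span):
  R_A = w₀L/6 = 18·8/6 = 24 kN
  R_B = w₀L/3 = 18·8/3 = 48 kN
Superposition: R_A = 399/8 kN, R_B = 561/8 kN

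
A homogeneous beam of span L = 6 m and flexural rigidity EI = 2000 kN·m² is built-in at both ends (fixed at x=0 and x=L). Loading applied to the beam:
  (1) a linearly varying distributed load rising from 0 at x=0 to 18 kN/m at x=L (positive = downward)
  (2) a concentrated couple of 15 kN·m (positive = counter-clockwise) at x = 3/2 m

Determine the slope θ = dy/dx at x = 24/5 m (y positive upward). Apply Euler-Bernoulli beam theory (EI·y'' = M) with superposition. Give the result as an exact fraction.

Load 1 — triangular load w₀=18 kN/m (0→w₀ over full span):
  θ_1 = -w₀(2x(L-x)(L-2x)(x+2L)+x²(L-x)²)/(120LEI) = -18·(2·(24/5)·(6-(24/5))·(6-2·(24/5))·((24/5)+2·6)+(24/5)²·(6-(24/5))²)/(120·6·2000) = 648/78125 rad
Load 2 — applied couple M₀=15 kN·m at a=3/2 m (b=L-a=9/2):
  θ_2 = (R_Ax²/2 - M_Ax - M₀(x-a))/EI  [x>a] with R_A=45/16, M_A=-45/16 = ((45/16)·(24/5)²/2 - (-45/16)·(24/5) - 15·((24/5)-(3/2)))/2000 = -9/5000 rad
Superposition: θ = Σ θ_i = 4059/625000 rad ≈ 0.006494 rad

θ(24/5) = 4059/625000 rad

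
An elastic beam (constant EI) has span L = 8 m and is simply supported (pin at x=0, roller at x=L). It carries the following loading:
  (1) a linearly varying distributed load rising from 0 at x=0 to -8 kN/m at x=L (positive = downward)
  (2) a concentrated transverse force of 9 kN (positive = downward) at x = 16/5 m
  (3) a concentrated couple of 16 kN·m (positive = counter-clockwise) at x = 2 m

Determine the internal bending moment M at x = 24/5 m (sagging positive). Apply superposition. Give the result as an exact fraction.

Load 1 — triangular load w₀=-8 kN/m (0→w₀ over full span):
  M_1 = w₀Lx/6 - w₀x³/(6L) = (-8)·8·(24/5)/6 - (-8)·(24/5)³/(6·8) = -4096/125 kN·m
Load 2 — point force P=9 kN at a=16/5 m (b=L-a=24/5):
  M_2 = Pa(L-x)/L  [x>a] = 9·(16/5)·(8-(24/5))/8 = 288/25 kN·m
Load 3 — applied couple M₀=16 kN·m at a=2 m (b=L-a=6):
  M_3 = M₀x/L - M₀  [x>a] = 16·(24/5)/8 - 16 = -32/5 kN·m
Superposition: M = Σ M_i = -3456/125 kN·m ≈ -27.648000 kN·m

M(24/5) = -3456/125 kN·m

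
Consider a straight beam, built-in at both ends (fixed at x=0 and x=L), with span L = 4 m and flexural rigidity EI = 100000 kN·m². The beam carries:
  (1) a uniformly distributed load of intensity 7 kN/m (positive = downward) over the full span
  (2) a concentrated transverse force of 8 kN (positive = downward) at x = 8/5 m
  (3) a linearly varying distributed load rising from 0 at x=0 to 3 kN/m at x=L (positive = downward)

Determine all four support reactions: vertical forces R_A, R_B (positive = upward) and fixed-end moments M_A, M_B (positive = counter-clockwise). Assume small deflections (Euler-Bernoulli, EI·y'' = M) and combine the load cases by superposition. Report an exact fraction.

R_A = 2623/125 kN, M_A = 5828/375 kN·m, R_B = 2627/125 kN, M_B = -5552/375 kN·m

Load 1 — uniform load w=7 kN/m over full span:
  R_A = wL/2 = 7·4/2 = 14 kN
  M_A = wL²/12 = 7·4²/12 = 28/3 kN·m
  R_B = wL/2 = 7·4/2 = 14 kN
  M_B = -wL²/12 = -7·4²/12 = -28/3 kN·m
Load 2 — point force P=8 kN at a=8/5 m (b=L-a=12/5):
  R_A = Pb²(3a+b)/L³ = 8·(12/5)²·(3·(8/5)+(12/5))/4³ = 648/125 kN
  M_A = Pab²/L² = 8·(8/5)·(12/5)²/4² = 576/125 kN·m
  R_B = Pa²(a+3b)/L³ = 8·(8/5)²·((8/5)+3·(12/5))/4³ = 352/125 kN
  M_B = -Pa²b/L² = -8·(8/5)²·(12/5)/4² = -384/125 kN·m
Load 3 — triangular load w₀=3 kN/m (0→w₀ over full span):
  R_A = 3w₀L/20 = 3·3·4/20 = 9/5 kN
  M_A = w₀L²/30 = 3·4²/30 = 8/5 kN·m
  R_B = 7w₀L/20 = 7·3·4/20 = 21/5 kN
  M_B = -w₀L²/20 = -3·4²/20 = -12/5 kN·m
Superposition: R_A = 2623/125 kN, M_A = 5828/375 kN·m, R_B = 2627/125 kN, M_B = -5552/375 kN·m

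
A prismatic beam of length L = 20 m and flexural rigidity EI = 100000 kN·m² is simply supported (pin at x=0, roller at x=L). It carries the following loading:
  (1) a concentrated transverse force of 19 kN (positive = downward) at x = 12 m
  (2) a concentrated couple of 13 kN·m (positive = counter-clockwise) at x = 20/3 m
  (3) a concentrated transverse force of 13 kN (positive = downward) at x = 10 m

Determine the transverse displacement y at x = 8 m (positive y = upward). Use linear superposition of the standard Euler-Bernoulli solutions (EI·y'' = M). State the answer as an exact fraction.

y(8) = -2176/46875 m

Load 1 — point force P=19 kN at a=12 m (b=L-a=8):
  y_1 = -Pbx(L²-b²-x²)/(6LEI)  [x≤a] = -19·8·8·(20²-8²-8²)/(6·20·100000) = -1292/46875 m
Load 2 — applied couple M₀=13 kN·m at a=20/3 m (b=L-a=40/3):
  y_2 = (M₀x³/(6L)-M₀(x-a)²/2+C₁x)/EI  [x>a] with C₁=M₀(3b²-L²)/(6L)=130/9 = (13·8³/(6·20)-13·(8-(20/3))²/2+(130/9)·8)/100000 = 299/187500 m
Load 3 — point force P=13 kN at a=10 m (b=L-a=10):
  y_3 = -Pbx(L²-b²-x²)/(6LEI)  [x≤a] = -13·10·8·(20²-10²-8²)/(6·20·100000) = -767/37500 m
Superposition: y = Σ y_i = -2176/46875 m ≈ -0.046421 m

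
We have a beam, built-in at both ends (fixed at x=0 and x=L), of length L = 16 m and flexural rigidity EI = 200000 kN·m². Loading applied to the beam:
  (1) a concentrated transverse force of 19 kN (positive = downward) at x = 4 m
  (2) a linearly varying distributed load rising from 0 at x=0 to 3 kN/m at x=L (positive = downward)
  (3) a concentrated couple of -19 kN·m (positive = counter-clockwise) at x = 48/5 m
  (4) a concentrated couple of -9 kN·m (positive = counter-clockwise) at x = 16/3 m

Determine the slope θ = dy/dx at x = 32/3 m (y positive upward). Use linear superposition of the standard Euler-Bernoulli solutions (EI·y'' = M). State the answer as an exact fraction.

θ(32/3) = 7891/25312500 rad

Load 1 — point force P=19 kN at a=4 m (b=L-a=12):
  θ_1 = Pa²(L-x)(2bL-(3b+a)(L-x))/(2L³EI)  [x>a] = 19·4²·(16-(32/3))·(2·12·16-(3·12+4)·(16-(32/3)))/(2·16³·200000) = 19/112500 rad
Load 2 — triangular load w₀=3 kN/m (0→w₀ over full span):
  θ_2 = -w₀(2x(L-x)(L-2x)(x+2L)+x²(L-x)²)/(120LEI) = -3·(2·(32/3)·(16-(32/3))·(16-2·(32/3))·((32/3)+2·16)+(32/3)²·(16-(32/3))²)/(120·16·200000) = 224/1265625 rad
Load 3 — applied couple M₀=-19 kN·m at a=48/5 m (b=L-a=32/5):
  θ_3 = (R_Ax²/2 - M_Ax - M₀(x-a))/EI  [x>a] with R_A=-171/100, M_A=-152/25 = ((-171/100)·(32/3)²/2 - (-152/25)·(32/3) - (-19)·((32/3)-(48/5)))/200000 = -19/312500 rad
Load 4 — applied couple M₀=-9 kN·m at a=16/3 m (b=L-a=32/3):
  θ_4 = (R_Ax²/2 - M_Ax - M₀(x-a))/EI  [x>a] with R_A=-3/4, M_A=0 = ((-3/4)·(32/3)²/2 - 0·(32/3) - (-9)·((32/3)-(16/3)))/200000 = 1/37500 rad
Superposition: θ = Σ θ_i = 7891/25312500 rad ≈ 0.000312 rad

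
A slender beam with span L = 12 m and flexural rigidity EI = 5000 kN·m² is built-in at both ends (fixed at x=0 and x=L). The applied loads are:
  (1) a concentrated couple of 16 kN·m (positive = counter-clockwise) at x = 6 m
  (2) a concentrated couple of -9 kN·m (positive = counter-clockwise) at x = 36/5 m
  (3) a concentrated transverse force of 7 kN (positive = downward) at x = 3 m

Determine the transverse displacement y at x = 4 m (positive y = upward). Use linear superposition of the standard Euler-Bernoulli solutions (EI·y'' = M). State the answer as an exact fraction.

Load 1 — applied couple M₀=16 kN·m at a=6 m (b=L-a=6):
  y_1 = (R_Ax³/6 - M_Ax²/2)/EI  [x≤a] with R_A=2, M_A=4 = (2·4³/6 - 4·4²/2)/5000 = -4/1875 m
Load 2 — applied couple M₀=-9 kN·m at a=36/5 m (b=L-a=24/5):
  y_2 = (R_Ax³/6 - M_Ax²/2)/EI  [x≤a] with R_A=-27/25, M_A=-72/25 = ((-27/25)·4³/6 - (-72/25)·4²/2)/5000 = 36/15625 m
Load 3 — point force P=7 kN at a=3 m (b=L-a=9):
  y_3 = -Pa²(L-x)²(3bL-(3b+a)(L-x))/(6L³EI)  [x>a] = -7·3²·(12-4)²·(3·9·12-(3·9+3)·(12-4))/(6·12³·5000) = -49/7500 m
Superposition: y = Σ y_i = -1193/187500 m ≈ -0.006363 m

y(4) = -1193/187500 m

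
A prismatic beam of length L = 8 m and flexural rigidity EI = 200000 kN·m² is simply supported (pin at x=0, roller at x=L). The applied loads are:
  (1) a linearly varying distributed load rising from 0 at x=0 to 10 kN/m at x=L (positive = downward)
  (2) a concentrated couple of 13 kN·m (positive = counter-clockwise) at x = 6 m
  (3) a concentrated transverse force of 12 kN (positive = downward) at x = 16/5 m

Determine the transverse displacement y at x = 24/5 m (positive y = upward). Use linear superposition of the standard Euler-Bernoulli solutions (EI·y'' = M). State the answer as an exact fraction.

y(24/5) = -1911131/937500000 m

Load 1 — triangular load w₀=10 kN/m (0→w₀ over full span):
  y_1 = -w₀x(7L⁴-10L²x²+3x⁴)/(360LEI) = -10·(24/5)·(7·8⁴-10·8²·(24/5)²+3·(24/5)⁴)/(360·8·200000) = -37888/29296875 m
Load 2 — applied couple M₀=13 kN·m at a=6 m (b=L-a=2):
  y_2 = (M₀x³/(6L)+C₁x)/EI  [x≤a] with C₁=M₀(3b²-L²)/(6L)=-169/12 = (13·(24/5)³/(6·8)+(-169/12)·(24/5))/200000 = -2353/12500000 m
Load 3 — point force P=12 kN at a=16/5 m (b=L-a=24/5):
  y_3 = -Pa(L-x)(2Lx-a²-x²)/(6LEI)  [x>a] = -12·(16/5)·(8-(24/5))·(2·8·(24/5)-(16/5)²-(24/5)²)/(6·8·200000) = -1088/1953125 m
Superposition: y = Σ y_i = -1911131/937500000 m ≈ -0.002039 m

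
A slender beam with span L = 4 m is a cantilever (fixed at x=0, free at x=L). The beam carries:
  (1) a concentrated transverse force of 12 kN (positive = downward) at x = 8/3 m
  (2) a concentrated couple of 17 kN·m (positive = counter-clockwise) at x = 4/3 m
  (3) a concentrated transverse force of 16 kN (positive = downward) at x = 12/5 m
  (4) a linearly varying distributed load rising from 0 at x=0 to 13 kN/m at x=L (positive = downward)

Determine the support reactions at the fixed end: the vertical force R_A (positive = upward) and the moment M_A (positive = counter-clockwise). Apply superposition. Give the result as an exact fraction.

R_A = 54 kN, M_A = 1841/15 kN·m

Load 1 — point force P=12 kN at a=8/3 m (b=L-a=4/3):
  R_A = P = 12 kN
  M_A = Pa = 12·(8/3) = 32 kN·m
Load 2 — applied couple M₀=17 kN·m at a=4/3 m (b=L-a=8/3):
  R_A = 0 kN
  M_A = -M₀ = -17 kN·m
Load 3 — point force P=16 kN at a=12/5 m (b=L-a=8/5):
  R_A = P = 16 kN
  M_A = Pa = 16·(12/5) = 192/5 kN·m
Load 4 — triangular load w₀=13 kN/m (0→w₀ over full span):
  R_A = w₀L/2 = 13·4/2 = 26 kN
  M_A = w₀L²/3 = 13·4²/3 = 208/3 kN·m
Superposition: R_A = 54 kN, M_A = 1841/15 kN·m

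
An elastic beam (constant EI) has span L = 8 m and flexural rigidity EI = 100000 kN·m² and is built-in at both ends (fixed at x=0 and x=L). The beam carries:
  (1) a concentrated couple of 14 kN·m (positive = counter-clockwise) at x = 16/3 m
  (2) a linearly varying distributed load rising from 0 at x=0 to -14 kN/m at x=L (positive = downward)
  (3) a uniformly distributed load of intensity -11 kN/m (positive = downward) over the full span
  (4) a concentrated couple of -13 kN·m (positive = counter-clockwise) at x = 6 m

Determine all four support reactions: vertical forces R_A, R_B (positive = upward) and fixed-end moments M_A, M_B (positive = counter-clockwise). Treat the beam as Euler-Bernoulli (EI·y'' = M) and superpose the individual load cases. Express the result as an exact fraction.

R_A = -57883/960 kN, M_A = -21103/240 kN·m, R_B = -80357/960 kN, M_B = 25417/240 kN·m

Load 1 — applied couple M₀=14 kN·m at a=16/3 m (b=L-a=8/3):
  R_A = 6M₀ab/L³ = 6·14·(16/3)·(8/3)/8³ = 7/3 kN
  M_A = M₀b(2a-b)/L² = 14·(8/3)·(2·(16/3)-(8/3))/8² = 14/3 kN·m
  R_B = -6M₀ab/L³ = -6·14·(16/3)·(8/3)/8³ = -7/3 kN
  M_B = M₀a(2b-a)/L² = 14·(16/3)·(2·(8/3)-(16/3))/8² = 0 kN·m
Load 2 — triangular load w₀=-14 kN/m (0→w₀ over full span):
  R_A = 3w₀L/20 = 3·(-14)·8/20 = -84/5 kN
  M_A = w₀L²/30 = (-14)·8²/30 = -448/15 kN·m
  R_B = 7w₀L/20 = 7·(-14)·8/20 = -196/5 kN
  M_B = -w₀L²/20 = -(-14)·8²/20 = 224/5 kN·m
Load 3 — uniform load w=-11 kN/m over full span:
  R_A = wL/2 = (-11)·8/2 = -44 kN
  M_A = wL²/12 = (-11)·8²/12 = -176/3 kN·m
  R_B = wL/2 = (-11)·8/2 = -44 kN
  M_B = -wL²/12 = -(-11)·8²/12 = 176/3 kN·m
Load 4 — applied couple M₀=-13 kN·m at a=6 m (b=L-a=2):
  R_A = 6M₀ab/L³ = 6·(-13)·6·2/8³ = -117/64 kN
  M_A = M₀b(2a-b)/L² = (-13)·2·(2·6-2)/8² = -65/16 kN·m
  R_B = -6M₀ab/L³ = -6·(-13)·6·2/8³ = 117/64 kN
  M_B = M₀a(2b-a)/L² = (-13)·6·(2·2-6)/8² = 39/16 kN·m
Superposition: R_A = -57883/960 kN, M_A = -21103/240 kN·m, R_B = -80357/960 kN, M_B = 25417/240 kN·m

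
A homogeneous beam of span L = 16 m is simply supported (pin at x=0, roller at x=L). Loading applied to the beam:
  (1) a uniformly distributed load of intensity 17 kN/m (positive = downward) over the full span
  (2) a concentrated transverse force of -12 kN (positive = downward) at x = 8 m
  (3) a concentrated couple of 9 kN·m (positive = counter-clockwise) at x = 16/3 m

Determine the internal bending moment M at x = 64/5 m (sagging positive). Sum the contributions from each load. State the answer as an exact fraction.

M(64/5) = 8179/25 kN·m

Load 1 — uniform load w=17 kN/m over full span:
  M_1 = wx(L-x)/2 = 17·(64/5)·(16-(64/5))/2 = 8704/25 kN·m
Load 2 — point force P=-12 kN at a=8 m (b=L-a=8):
  M_2 = Pa(L-x)/L  [x>a] = (-12)·8·(16-(64/5))/16 = -96/5 kN·m
Load 3 — applied couple M₀=9 kN·m at a=16/3 m (b=L-a=32/3):
  M_3 = M₀x/L - M₀  [x>a] = 9·(64/5)/16 - 9 = -9/5 kN·m
Superposition: M = Σ M_i = 8179/25 kN·m ≈ 327.160000 kN·m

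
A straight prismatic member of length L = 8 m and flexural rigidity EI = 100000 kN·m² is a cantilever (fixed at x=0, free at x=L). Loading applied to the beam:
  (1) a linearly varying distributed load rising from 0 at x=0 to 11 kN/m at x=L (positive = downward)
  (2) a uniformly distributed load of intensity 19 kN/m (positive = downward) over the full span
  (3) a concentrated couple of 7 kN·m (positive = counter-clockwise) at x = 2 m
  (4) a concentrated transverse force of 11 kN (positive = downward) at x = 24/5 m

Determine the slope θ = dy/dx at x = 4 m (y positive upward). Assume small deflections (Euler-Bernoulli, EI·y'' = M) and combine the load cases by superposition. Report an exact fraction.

θ(4) = -5323/250000 rad

Load 1 — triangular load w₀=11 kN/m (0→w₀ over full span):
  θ_1 = (w₀Lx²/4-w₀L²x/3-w₀x⁴/(24L))/EI = (11·8·4²/4-11·8²·4/3-11·4⁴/(24·8))/100000 = -451/75000 rad
Load 2 — uniform load w=19 kN/m over full span:
  θ_2 = -wx(x²-3Lx+3L²)/(6EI) = -19·4·(4²-3·8·4+3·8²)/(6·100000) = -133/9375 rad
Load 3 — applied couple M₀=7 kN·m at a=2 m (b=L-a=6):
  θ_3 = M₀a/EI  [x>a] = 7·2/100000 = 7/50000 rad
Load 4 — point force P=11 kN at a=24/5 m (b=L-a=16/5):
  θ_4 = -Px(2a-x)/(2EI)  [x≤a] = -11·4·(2·(24/5)-4)/(2·100000) = -77/62500 rad
Superposition: θ = Σ θ_i = -5323/250000 rad ≈ -0.021292 rad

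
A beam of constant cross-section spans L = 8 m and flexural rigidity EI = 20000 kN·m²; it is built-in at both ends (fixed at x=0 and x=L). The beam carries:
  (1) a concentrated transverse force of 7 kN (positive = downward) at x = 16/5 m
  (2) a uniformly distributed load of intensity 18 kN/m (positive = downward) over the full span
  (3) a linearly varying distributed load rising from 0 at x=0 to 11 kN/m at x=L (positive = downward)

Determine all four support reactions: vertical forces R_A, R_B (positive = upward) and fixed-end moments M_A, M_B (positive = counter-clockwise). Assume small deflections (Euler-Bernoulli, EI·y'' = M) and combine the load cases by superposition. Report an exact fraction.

Load 1 — point force P=7 kN at a=16/5 m (b=L-a=24/5):
  R_A = Pb²(3a+b)/L³ = 7·(24/5)²·(3·(16/5)+(24/5))/8³ = 567/125 kN
  M_A = Pab²/L² = 7·(16/5)·(24/5)²/8² = 1008/125 kN·m
  R_B = Pa²(a+3b)/L³ = 7·(16/5)²·((16/5)+3·(24/5))/8³ = 308/125 kN
  M_B = -Pa²b/L² = -7·(16/5)²·(24/5)/8² = -672/125 kN·m
Load 2 — uniform load w=18 kN/m over full span:
  R_A = wL/2 = 18·8/2 = 72 kN
  M_A = wL²/12 = 18·8²/12 = 96 kN·m
  R_B = wL/2 = 18·8/2 = 72 kN
  M_B = -wL²/12 = -18·8²/12 = -96 kN·m
Load 3 — triangular load w₀=11 kN/m (0→w₀ over full span):
  R_A = 3w₀L/20 = 3·11·8/20 = 66/5 kN
  M_A = w₀L²/30 = 11·8²/30 = 352/15 kN·m
  R_B = 7w₀L/20 = 7·11·8/20 = 154/5 kN
  M_B = -w₀L²/20 = -11·8²/20 = -176/5 kN·m
Superposition: R_A = 11217/125 kN, M_A = 47824/375 kN·m, R_B = 13158/125 kN, M_B = -17072/125 kN·m

R_A = 11217/125 kN, M_A = 47824/375 kN·m, R_B = 13158/125 kN, M_B = -17072/125 kN·m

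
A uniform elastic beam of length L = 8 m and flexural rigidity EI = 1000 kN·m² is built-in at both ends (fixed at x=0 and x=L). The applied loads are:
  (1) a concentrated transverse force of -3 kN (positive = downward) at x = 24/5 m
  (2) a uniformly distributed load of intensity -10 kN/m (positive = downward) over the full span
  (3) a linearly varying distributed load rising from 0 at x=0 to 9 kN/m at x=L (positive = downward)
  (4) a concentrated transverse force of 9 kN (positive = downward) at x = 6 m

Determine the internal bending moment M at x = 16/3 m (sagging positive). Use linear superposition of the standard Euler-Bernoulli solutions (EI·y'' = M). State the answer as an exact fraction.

Load 1 — point force P=-3 kN at a=24/5 m (b=L-a=16/5):
  M_1 = Pa²(a+3b)(L-x)/L³ - Pa²b/L²  [x>a] = (-3)·(24/5)²·((24/5)+3·(16/5))·(8-(16/3))/8³ - (-3)·(24/5)²·(16/5)/8² = -216/125 kN·m
Load 2 — uniform load w=-10 kN/m over full span:
  M_2 = wLx/2 - wL²/12 - wx²/2 = (-10)·8·(16/3)/2 - (-10)·8²/12 - (-10)·(16/3)²/2 = -160/9 kN·m
Load 3 — triangular load w₀=9 kN/m (0→w₀ over full span):
  M_3 = 3w₀Lx/20 - w₀L²/30 - w₀x³/(6L) = 3·9·8·(16/3)/20 - 9·8²/30 - 9·(16/3)³/(6·8) = 448/45 kN·m
Load 4 — point force P=9 kN at a=6 m (b=L-a=2):
  M_4 = Pb²(3a+b)x/L³ - Pab²/L²  [x≤a] = 9·2²·(3·6+2)·(16/3)/8³ - 9·6·2²/8² = 33/8 kN·m
Superposition: M = Σ M_i = -48827/9000 kN·m ≈ -5.425222 kN·m

M(16/3) = -48827/9000 kN·m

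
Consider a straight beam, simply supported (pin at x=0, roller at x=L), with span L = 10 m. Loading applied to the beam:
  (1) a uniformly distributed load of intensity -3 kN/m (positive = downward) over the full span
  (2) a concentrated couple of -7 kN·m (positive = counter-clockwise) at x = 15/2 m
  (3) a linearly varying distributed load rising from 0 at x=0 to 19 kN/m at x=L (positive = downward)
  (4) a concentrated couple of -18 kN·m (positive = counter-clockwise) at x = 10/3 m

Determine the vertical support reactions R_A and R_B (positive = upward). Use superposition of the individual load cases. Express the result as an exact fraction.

Load 1 — uniform load w=-3 kN/m over full span:
  R_A = wL/2 = (-3)·10/2 = -15 kN
  R_B = wL/2 = (-3)·10/2 = -15 kN
Load 2 — applied couple M₀=-7 kN·m at a=15/2 m (b=L-a=5/2):
  R_A = M₀/L = (-7)/10 = -7/10 kN
  R_B = -M₀/L = -(-7)/10 = 7/10 kN
Load 3 — triangular load w₀=19 kN/m (0→w₀ over full span):
  R_A = w₀L/6 = 19·10/6 = 95/3 kN
  R_B = w₀L/3 = 19·10/3 = 190/3 kN
Load 4 — applied couple M₀=-18 kN·m at a=10/3 m (b=L-a=20/3):
  R_A = M₀/L = (-18)/10 = -9/5 kN
  R_B = -M₀/L = -(-18)/10 = 9/5 kN
Superposition: R_A = 85/6 kN, R_B = 305/6 kN

R_A = 85/6 kN, R_B = 305/6 kN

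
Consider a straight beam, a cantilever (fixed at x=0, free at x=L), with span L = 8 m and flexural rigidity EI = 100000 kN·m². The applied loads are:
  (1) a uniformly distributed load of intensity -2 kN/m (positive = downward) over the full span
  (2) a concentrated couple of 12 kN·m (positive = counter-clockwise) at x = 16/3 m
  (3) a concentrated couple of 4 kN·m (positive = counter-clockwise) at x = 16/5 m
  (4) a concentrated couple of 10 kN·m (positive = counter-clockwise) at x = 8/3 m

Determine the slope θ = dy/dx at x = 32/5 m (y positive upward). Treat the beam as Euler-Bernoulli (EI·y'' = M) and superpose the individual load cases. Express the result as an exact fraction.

θ(32/5) = 2131/781250 rad

Load 1 — uniform load w=-2 kN/m over full span:
  θ_1 = -wx(x²-3Lx+3L²)/(6EI) = -(-2)·(32/5)·((32/5)²-3·8·(32/5)+3·8²)/(6·100000) = 1984/1171875 rad
Load 2 — applied couple M₀=12 kN·m at a=16/3 m (b=L-a=8/3):
  θ_2 = M₀a/EI  [x>a] = 12·(16/3)/100000 = 2/3125 rad
Load 3 — applied couple M₀=4 kN·m at a=16/5 m (b=L-a=24/5):
  θ_3 = M₀a/EI  [x>a] = 4·(16/5)/100000 = 2/15625 rad
Load 4 — applied couple M₀=10 kN·m at a=8/3 m (b=L-a=16/3):
  θ_4 = M₀a/EI  [x>a] = 10·(8/3)/100000 = 1/3750 rad
Superposition: θ = Σ θ_i = 2131/781250 rad ≈ 0.002728 rad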